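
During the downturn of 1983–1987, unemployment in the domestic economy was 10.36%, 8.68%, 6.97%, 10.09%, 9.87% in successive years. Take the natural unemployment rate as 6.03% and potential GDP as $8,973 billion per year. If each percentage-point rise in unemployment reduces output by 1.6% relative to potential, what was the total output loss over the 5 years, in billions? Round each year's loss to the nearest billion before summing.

$2,271 billion

Year 1983: gap = -1.6 × (10.36 - 6.03) = -6.928%, loss ≈ 8973 × 6.928/100 ≈ 622.
Year 1984: gap = -1.6 × (8.68 - 6.03) = -4.24%, loss ≈ 8973 × 4.24/100 ≈ 380.
Year 1985: gap = -1.6 × (6.97 - 6.03) = -1.504%, loss ≈ 8973 × 1.504/100 ≈ 135.
Year 1986: gap = -1.6 × (10.09 - 6.03) = -6.496%, loss ≈ 8973 × 6.496/100 ≈ 583.
Year 1987: gap = -1.6 × (9.87 - 6.03) = -6.144%, loss ≈ 8973 × 6.144/100 ≈ 551.
Total lost output = 622 + 380 + 135 + 583 + 551 = 2271 billion.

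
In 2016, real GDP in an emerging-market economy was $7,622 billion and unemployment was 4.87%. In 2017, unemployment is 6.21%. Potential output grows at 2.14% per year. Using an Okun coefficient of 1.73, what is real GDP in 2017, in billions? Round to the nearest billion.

$7,608 billion

Δu = 6.21 - 4.87 = 1.34 points.
Okun's law (growth form): g_Y = g_Y* - β × Δu = 2.14 - 1.73 × (1.34) = 2.14 - 2.3182 = -0.1782%.
Real GDP in the next year = 7622 × (1 - 0.1782/100) = 7622 × 0.998218 ≈ 7608 billion.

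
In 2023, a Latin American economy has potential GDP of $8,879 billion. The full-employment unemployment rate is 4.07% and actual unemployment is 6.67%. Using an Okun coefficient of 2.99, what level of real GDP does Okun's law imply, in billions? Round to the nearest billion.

Unemployment gap = 6.67 - 4.07 = 2.6 points, so the output gap is -2.99 × 2.6 = -7.774%.
Actual GDP = 8879 × (1 - 7.774/100) = 8879 × 0.92226 ≈ 8189 billion.

$8,189 billion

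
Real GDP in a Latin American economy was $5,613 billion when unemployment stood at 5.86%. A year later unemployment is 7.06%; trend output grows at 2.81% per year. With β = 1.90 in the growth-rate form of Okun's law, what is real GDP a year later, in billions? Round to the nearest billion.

Δu = 7.06 - 5.86 = 1.2 points.
Okun's law (growth form): g_Y = g_Y* - β × Δu = 2.81 - 1.90 × (1.20) = 2.81 - 2.28 = 0.53%.
Real GDP in the next year = 5613 × (1 + 0.53/100) = 5613 × 1.0053 ≈ 5643 billion.

$5,643 billion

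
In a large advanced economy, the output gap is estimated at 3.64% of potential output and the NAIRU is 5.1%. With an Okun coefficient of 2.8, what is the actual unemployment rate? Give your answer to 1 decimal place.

From Okun's law, u - u* = -(output gap)/β = -(3.64)/2.8 = -1.3 points.
So u = 5.1 - 1.3 = 3.8%.

3.8%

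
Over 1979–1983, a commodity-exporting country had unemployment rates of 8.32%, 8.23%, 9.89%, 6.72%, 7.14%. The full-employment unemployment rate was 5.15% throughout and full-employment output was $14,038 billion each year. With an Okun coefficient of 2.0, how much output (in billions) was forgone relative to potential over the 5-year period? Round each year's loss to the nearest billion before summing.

$4,086 billion

Year 1979: gap = -2.0 × (8.32 - 5.15) = -6.34%, loss ≈ 14038 × 6.34/100 ≈ 890.
Year 1980: gap = -2.0 × (8.23 - 5.15) = -6.16%, loss ≈ 14038 × 6.16/100 ≈ 865.
Year 1981: gap = -2.0 × (9.89 - 5.15) = -9.48%, loss ≈ 14038 × 9.48/100 ≈ 1331.
Year 1982: gap = -2.0 × (6.72 - 5.15) = -3.14%, loss ≈ 14038 × 3.14/100 ≈ 441.
Year 1983: gap = -2.0 × (7.14 - 5.15) = -3.98%, loss ≈ 14038 × 3.98/100 ≈ 559.
Total lost output = 890 + 865 + 1331 + 441 + 559 = 4086 billion.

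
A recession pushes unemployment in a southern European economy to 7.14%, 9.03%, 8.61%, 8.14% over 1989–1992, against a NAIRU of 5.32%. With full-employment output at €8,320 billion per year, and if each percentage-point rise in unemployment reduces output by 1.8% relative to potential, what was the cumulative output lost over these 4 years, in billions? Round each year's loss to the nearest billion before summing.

€1,744 billion

Year 1989: gap = -1.8 × (7.14 - 5.32) = -3.276%, loss ≈ 8320 × 3.276/100 ≈ 273.
Year 1990: gap = -1.8 × (9.03 - 5.32) = -6.678%, loss ≈ 8320 × 6.678/100 ≈ 556.
Year 1991: gap = -1.8 × (8.61 - 5.32) = -5.922%, loss ≈ 8320 × 5.922/100 ≈ 493.
Year 1992: gap = -1.8 × (8.14 - 5.32) = -5.076%, loss ≈ 8320 × 5.076/100 ≈ 422.
Total lost output = 273 + 556 + 493 + 422 = 1744 billion.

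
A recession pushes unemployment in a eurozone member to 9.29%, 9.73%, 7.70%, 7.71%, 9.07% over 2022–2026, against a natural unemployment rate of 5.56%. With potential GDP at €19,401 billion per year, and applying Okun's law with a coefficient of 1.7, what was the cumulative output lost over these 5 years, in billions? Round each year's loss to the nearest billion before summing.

€5,178 billion

Year 2022: gap = -1.7 × (9.29 - 5.56) = -6.341%, loss ≈ 19401 × 6.341/100 ≈ 1230.
Year 2023: gap = -1.7 × (9.73 - 5.56) = -7.089%, loss ≈ 19401 × 7.089/100 ≈ 1375.
Year 2024: gap = -1.7 × (7.7 - 5.56) = -3.638%, loss ≈ 19401 × 3.638/100 ≈ 706.
Year 2025: gap = -1.7 × (7.71 - 5.56) = -3.655%, loss ≈ 19401 × 3.655/100 ≈ 709.
Year 2026: gap = -1.7 × (9.07 - 5.56) = -5.967%, loss ≈ 19401 × 5.967/100 ≈ 1158.
Total lost output = 1230 + 1375 + 706 + 709 + 1158 = 5178 billion.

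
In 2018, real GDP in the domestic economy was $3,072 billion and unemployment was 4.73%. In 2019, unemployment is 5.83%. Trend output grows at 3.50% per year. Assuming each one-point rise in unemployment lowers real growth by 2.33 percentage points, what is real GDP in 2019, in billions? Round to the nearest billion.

Δu = 5.83 - 4.73 = 1.1 points.
Okun's law (growth form): g_Y = g_Y* - β × Δu = 3.50 - 2.33 × (1.10) = 3.5 - 2.563 = 0.937%.
Real GDP in the next year = 3072 × (1 + 0.937/100) = 3072 × 1.00937 ≈ 3101 billion.

$3,101 billion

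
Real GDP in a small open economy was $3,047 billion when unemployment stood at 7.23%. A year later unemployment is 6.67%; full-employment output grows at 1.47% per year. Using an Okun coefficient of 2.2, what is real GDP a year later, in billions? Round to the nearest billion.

$3,129 billion

Δu = 6.67 - 7.23 = -0.56 points.
Okun's law (growth form): g_Y = g_Y* - β × Δu = 1.47 - 2.2 × (-0.56) = 1.47 + 1.232 = 2.702%.
Real GDP in the next year = 3047 × (1 + 2.702/100) = 3047 × 1.02702 ≈ 3129 billion.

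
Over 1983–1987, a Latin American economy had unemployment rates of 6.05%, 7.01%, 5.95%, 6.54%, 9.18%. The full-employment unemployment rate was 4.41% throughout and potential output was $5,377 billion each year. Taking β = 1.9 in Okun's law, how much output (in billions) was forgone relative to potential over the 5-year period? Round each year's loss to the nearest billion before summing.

Year 1983: gap = -1.9 × (6.05 - 4.41) = -3.116%, loss ≈ 5377 × 3.116/100 ≈ 168.
Year 1984: gap = -1.9 × (7.01 - 4.41) = -4.94%, loss ≈ 5377 × 4.94/100 ≈ 266.
Year 1985: gap = -1.9 × (5.95 - 4.41) = -2.926%, loss ≈ 5377 × 2.926/100 ≈ 157.
Year 1986: gap = -1.9 × (6.54 - 4.41) = -4.047%, loss ≈ 5377 × 4.047/100 ≈ 218.
Year 1987: gap = -1.9 × (9.18 - 4.41) = -9.063%, loss ≈ 5377 × 9.063/100 ≈ 487.
Total lost output = 168 + 266 + 157 + 218 + 487 = 1296 billion.

$1,296 billion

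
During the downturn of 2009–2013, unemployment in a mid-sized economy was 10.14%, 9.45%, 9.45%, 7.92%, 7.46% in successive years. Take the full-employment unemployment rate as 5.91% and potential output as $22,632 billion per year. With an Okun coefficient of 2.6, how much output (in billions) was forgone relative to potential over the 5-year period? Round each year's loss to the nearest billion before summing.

Year 2009: gap = -2.6 × (10.14 - 5.91) = -10.998%, loss ≈ 22632 × 10.998/100 ≈ 2489.
Year 2010: gap = -2.6 × (9.45 - 5.91) = -9.204%, loss ≈ 22632 × 9.204/100 ≈ 2083.
Year 2011: gap = -2.6 × (9.45 - 5.91) = -9.204%, loss ≈ 22632 × 9.204/100 ≈ 2083.
Year 2012: gap = -2.6 × (7.92 - 5.91) = -5.226%, loss ≈ 22632 × 5.226/100 ≈ 1183.
Year 2013: gap = -2.6 × (7.46 - 5.91) = -4.03%, loss ≈ 22632 × 4.03/100 ≈ 912.
Total lost output = 2489 + 2083 + 2083 + 1183 + 912 = 8750 billion.

$8,750 billion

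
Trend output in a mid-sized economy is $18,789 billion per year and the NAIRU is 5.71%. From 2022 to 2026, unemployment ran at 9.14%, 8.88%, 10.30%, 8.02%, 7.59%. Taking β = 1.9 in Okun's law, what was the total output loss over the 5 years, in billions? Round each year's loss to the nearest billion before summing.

$5,491 billion

Year 2022: gap = -1.9 × (9.14 - 5.71) = -6.517%, loss ≈ 18789 × 6.517/100 ≈ 1224.
Year 2023: gap = -1.9 × (8.88 - 5.71) = -6.023%, loss ≈ 18789 × 6.023/100 ≈ 1132.
Year 2024: gap = -1.9 × (10.3 - 5.71) = -8.721%, loss ≈ 18789 × 8.721/100 ≈ 1639.
Year 2025: gap = -1.9 × (8.02 - 5.71) = -4.389%, loss ≈ 18789 × 4.389/100 ≈ 825.
Year 2026: gap = -1.9 × (7.59 - 5.71) = -3.572%, loss ≈ 18789 × 3.572/100 ≈ 671.
Total lost output = 1224 + 1132 + 1639 + 825 + 671 = 5491 billion.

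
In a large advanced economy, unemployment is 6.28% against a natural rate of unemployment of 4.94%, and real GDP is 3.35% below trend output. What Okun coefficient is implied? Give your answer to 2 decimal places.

β ≈ 2.50

Okun's law: output gap = -β × (u - u*).
-3.35 = -β × (6.28 - 4.94) = -β × 1.34, so β = 3.35/1.34 = 2.50.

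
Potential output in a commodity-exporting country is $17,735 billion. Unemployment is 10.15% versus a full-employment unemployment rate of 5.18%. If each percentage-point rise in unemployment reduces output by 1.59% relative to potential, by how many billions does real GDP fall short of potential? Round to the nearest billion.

Output gap = -1.59 × (10.15 - 5.18) = -1.59 × 4.97 = -7.9023%.
Actual GDP ≈ 17735 × 0.920977 ≈ 16334 billion, so the shortfall is 17735 - 16334 = 1401 billion.

$1,401 billion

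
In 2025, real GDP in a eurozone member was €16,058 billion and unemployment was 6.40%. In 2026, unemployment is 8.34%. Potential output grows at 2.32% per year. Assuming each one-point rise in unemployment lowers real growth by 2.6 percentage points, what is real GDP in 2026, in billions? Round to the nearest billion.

Δu = 8.34 - 6.4 = 1.94 points.
Okun's law (growth form): g_Y = g_Y* - β × Δu = 2.32 - 2.6 × (1.94) = 2.32 - 5.044 = -2.724%.
Real GDP in the next year = 16058 × (1 - 2.724/100) = 16058 × 0.97276 ≈ 15621 billion.

€15,621 billion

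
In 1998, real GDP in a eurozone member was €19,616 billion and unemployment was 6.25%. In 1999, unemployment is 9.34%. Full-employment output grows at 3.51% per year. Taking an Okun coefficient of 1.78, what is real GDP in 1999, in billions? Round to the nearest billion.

Δu = 9.34 - 6.25 = 3.09 points.
Okun's law (growth form): g_Y = g_Y* - β × Δu = 3.51 - 1.78 × (3.09) = 3.51 - 5.5002 = -1.9902%.
Real GDP in the next year = 19616 × (1 - 1.9902/100) = 19616 × 0.980098 ≈ 19226 billion.

€19,226 billion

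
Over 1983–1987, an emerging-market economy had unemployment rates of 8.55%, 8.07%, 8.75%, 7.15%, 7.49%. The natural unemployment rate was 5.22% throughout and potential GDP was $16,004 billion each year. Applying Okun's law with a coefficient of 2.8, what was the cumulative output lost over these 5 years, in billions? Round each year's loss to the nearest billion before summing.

Year 1983: gap = -2.8 × (8.55 - 5.22) = -9.324%, loss ≈ 16004 × 9.324/100 ≈ 1492.
Year 1984: gap = -2.8 × (8.07 - 5.22) = -7.98%, loss ≈ 16004 × 7.98/100 ≈ 1277.
Year 1985: gap = -2.8 × (8.75 - 5.22) = -9.884%, loss ≈ 16004 × 9.884/100 ≈ 1582.
Year 1986: gap = -2.8 × (7.15 - 5.22) = -5.404%, loss ≈ 16004 × 5.404/100 ≈ 865.
Year 1987: gap = -2.8 × (7.49 - 5.22) = -6.356%, loss ≈ 16004 × 6.356/100 ≈ 1017.
Total lost output = 1492 + 1277 + 1582 + 865 + 1017 = 6233 billion.

$6,233 billion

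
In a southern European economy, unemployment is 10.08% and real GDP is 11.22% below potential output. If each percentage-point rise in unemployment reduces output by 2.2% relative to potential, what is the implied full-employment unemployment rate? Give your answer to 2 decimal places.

4.98%

From Okun's law, u - u* = -(output gap)/β = -(-11.22)/2.2 = 5.1 points.
So u* = 10.08 - 5.1 = 4.98%.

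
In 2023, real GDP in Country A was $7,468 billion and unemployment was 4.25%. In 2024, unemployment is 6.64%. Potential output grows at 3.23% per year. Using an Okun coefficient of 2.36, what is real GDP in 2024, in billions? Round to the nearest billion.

$7,288 billion

Δu = 6.64 - 4.25 = 2.39 points.
Okun's law (growth form): g_Y = g_Y* - β × Δu = 3.23 - 2.36 × (2.39) = 3.23 - 5.6404 = -2.4104%.
Real GDP in the next year = 7468 × (1 - 2.4104/100) = 7468 × 0.975896 ≈ 7288 billion.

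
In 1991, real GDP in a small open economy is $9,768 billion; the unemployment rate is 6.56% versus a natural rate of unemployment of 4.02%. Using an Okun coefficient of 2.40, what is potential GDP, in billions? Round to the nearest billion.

$10,402 billion

Unemployment gap = 6.56 - 4.02 = 2.54 points, so output gap = -2.4 × 2.54 = -6.096%.
Since Y = Y* × (1 + gap/100), Y* = 9768/0.93904 ≈ 10402 billion.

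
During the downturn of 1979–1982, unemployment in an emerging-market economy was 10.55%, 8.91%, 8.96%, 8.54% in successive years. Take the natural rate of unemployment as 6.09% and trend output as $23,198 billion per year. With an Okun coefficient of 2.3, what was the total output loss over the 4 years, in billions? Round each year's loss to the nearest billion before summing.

Year 1979: gap = -2.3 × (10.55 - 6.09) = -10.258%, loss ≈ 23198 × 10.258/100 ≈ 2380.
Year 1980: gap = -2.3 × (8.91 - 6.09) = -6.486%, loss ≈ 23198 × 6.486/100 ≈ 1505.
Year 1981: gap = -2.3 × (8.96 - 6.09) = -6.601%, loss ≈ 23198 × 6.601/100 ≈ 1531.
Year 1982: gap = -2.3 × (8.54 - 6.09) = -5.635%, loss ≈ 23198 × 5.635/100 ≈ 1307.
Total lost output = 2380 + 1505 + 1531 + 1307 = 6723 billion.

$6,723 billion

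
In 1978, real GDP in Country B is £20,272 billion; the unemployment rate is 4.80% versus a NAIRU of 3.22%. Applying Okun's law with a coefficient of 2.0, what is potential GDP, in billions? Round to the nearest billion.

£20,933 billion

Unemployment gap = 4.8 - 3.22 = 1.58 points, so output gap = -2 × 1.58 = -3.16%.
Since Y = Y* × (1 + gap/100), Y* = 20272/0.9684 ≈ 20933 billion.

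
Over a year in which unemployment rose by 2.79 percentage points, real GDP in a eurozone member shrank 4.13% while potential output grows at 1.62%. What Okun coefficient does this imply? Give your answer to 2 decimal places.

Growth form: g_Y = g_Y* - β × Δu, so β = (g_Y* - g_Y)/Δu.
β = (1.62 + 4.13)/2.79 = 5.75/2.79 = 2.06.

β ≈ 2.06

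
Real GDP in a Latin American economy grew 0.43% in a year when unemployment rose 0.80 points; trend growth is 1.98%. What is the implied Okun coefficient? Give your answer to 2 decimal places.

β ≈ 1.94

Growth form: g_Y = g_Y* - β × Δu, so β = (g_Y* - g_Y)/Δu.
β = (1.98 - 0.43)/0.80 = 1.55/0.80 = 1.94.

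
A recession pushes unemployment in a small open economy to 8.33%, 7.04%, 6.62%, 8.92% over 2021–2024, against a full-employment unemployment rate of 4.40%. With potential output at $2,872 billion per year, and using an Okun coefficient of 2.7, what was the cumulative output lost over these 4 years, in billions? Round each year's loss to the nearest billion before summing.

Year 2021: gap = -2.7 × (8.33 - 4.4) = -10.611%, loss ≈ 2872 × 10.611/100 ≈ 305.
Year 2022: gap = -2.7 × (7.04 - 4.4) = -7.128%, loss ≈ 2872 × 7.128/100 ≈ 205.
Year 2023: gap = -2.7 × (6.62 - 4.4) = -5.994%, loss ≈ 2872 × 5.994/100 ≈ 172.
Year 2024: gap = -2.7 × (8.92 - 4.4) = -12.204%, loss ≈ 2872 × 12.204/100 ≈ 350.
Total lost output = 305 + 205 + 172 + 350 = 1032 billion.

$1,032 billion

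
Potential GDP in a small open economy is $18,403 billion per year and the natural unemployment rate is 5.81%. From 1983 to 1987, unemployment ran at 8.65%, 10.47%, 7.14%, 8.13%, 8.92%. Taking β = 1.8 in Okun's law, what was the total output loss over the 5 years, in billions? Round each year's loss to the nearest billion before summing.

$4,725 billion

Year 1983: gap = -1.8 × (8.65 - 5.81) = -5.112%, loss ≈ 18403 × 5.112/100 ≈ 941.
Year 1984: gap = -1.8 × (10.47 - 5.81) = -8.388%, loss ≈ 18403 × 8.388/100 ≈ 1544.
Year 1985: gap = -1.8 × (7.14 - 5.81) = -2.394%, loss ≈ 18403 × 2.394/100 ≈ 441.
Year 1986: gap = -1.8 × (8.13 - 5.81) = -4.176%, loss ≈ 18403 × 4.176/100 ≈ 769.
Year 1987: gap = -1.8 × (8.92 - 5.81) = -5.598%, loss ≈ 18403 × 5.598/100 ≈ 1030.
Total lost output = 941 + 1544 + 441 + 769 + 1030 = 4725 billion.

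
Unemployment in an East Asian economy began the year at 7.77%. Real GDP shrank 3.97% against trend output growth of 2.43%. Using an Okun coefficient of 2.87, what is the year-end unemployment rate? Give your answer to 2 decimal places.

10.00%

Growth-rate Okun's law: g_Y = g_Y* - β × Δu, so Δu = (g_Y* - g_Y)/β.
Δu = (2.43 + 3.97)/2.87 = 6.4/2.87 = 2.23 percentage points.
Year-end unemployment = 7.77 + 2.23 = 10.00%.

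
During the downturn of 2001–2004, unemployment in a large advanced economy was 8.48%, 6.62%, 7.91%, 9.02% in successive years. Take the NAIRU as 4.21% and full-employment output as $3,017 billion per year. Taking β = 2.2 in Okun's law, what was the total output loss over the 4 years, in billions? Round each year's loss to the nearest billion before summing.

Year 2001: gap = -2.2 × (8.48 - 4.21) = -9.394%, loss ≈ 3017 × 9.394/100 ≈ 283.
Year 2002: gap = -2.2 × (6.62 - 4.21) = -5.302%, loss ≈ 3017 × 5.302/100 ≈ 160.
Year 2003: gap = -2.2 × (7.91 - 4.21) = -8.14%, loss ≈ 3017 × 8.14/100 ≈ 246.
Year 2004: gap = -2.2 × (9.02 - 4.21) = -10.582%, loss ≈ 3017 × 10.582/100 ≈ 319.
Total lost output = 283 + 160 + 246 + 319 = 1008 billion.

$1,008 billion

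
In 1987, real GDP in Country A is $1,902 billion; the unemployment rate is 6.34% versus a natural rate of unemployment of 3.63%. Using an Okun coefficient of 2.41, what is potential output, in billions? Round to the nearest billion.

$2,035 billion

Unemployment gap = 6.34 - 3.63 = 2.71 points, so output gap = -2.41 × 2.71 = -6.5311%.
Since Y = Y* × (1 + gap/100), Y* = 1902/0.934689 ≈ 2035 billion.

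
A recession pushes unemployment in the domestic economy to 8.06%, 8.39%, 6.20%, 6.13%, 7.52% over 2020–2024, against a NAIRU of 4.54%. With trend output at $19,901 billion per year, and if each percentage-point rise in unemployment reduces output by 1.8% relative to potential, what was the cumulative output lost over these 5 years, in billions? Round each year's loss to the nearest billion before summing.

Year 2020: gap = -1.8 × (8.06 - 4.54) = -6.336%, loss ≈ 19901 × 6.336/100 ≈ 1261.
Year 2021: gap = -1.8 × (8.39 - 4.54) = -6.93%, loss ≈ 19901 × 6.93/100 ≈ 1379.
Year 2022: gap = -1.8 × (6.2 - 4.54) = -2.988%, loss ≈ 19901 × 2.988/100 ≈ 595.
Year 2023: gap = -1.8 × (6.13 - 4.54) = -2.862%, loss ≈ 19901 × 2.862/100 ≈ 570.
Year 2024: gap = -1.8 × (7.52 - 4.54) = -5.364%, loss ≈ 19901 × 5.364/100 ≈ 1067.
Total lost output = 1261 + 1379 + 595 + 570 + 1067 = 4872 billion.

$4,872 billion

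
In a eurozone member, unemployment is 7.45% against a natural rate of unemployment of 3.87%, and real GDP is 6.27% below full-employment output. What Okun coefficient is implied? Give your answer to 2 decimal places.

Okun's law: output gap = -β × (u - u*).
-6.27 = -β × (7.45 - 3.87) = -β × 3.58, so β = 6.27/3.58 = 1.75.

β ≈ 1.75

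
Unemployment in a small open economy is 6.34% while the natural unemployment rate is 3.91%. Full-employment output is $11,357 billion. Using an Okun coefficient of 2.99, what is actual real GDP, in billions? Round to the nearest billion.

$10,532 billion

Unemployment gap = 6.34 - 3.91 = 2.43 points, so the output gap is -2.99 × 2.43 = -7.2657%.
Actual GDP = 11357 × (1 - 7.2657/100) = 11357 × 0.927343 ≈ 10532 billion.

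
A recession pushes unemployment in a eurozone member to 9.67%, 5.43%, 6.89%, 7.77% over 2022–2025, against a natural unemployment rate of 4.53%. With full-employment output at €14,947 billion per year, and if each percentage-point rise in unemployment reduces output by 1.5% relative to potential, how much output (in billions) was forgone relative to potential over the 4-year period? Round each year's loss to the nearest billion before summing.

€2,609 billion

Year 2022: gap = -1.5 × (9.67 - 4.53) = -7.71%, loss ≈ 14947 × 7.71/100 ≈ 1152.
Year 2023: gap = -1.5 × (5.43 - 4.53) = -1.35%, loss ≈ 14947 × 1.35/100 ≈ 202.
Year 2024: gap = -1.5 × (6.89 - 4.53) = -3.54%, loss ≈ 14947 × 3.54/100 ≈ 529.
Year 2025: gap = -1.5 × (7.77 - 4.53) = -4.86%, loss ≈ 14947 × 4.86/100 ≈ 726.
Total lost output = 1152 + 202 + 529 + 726 = 2609 billion.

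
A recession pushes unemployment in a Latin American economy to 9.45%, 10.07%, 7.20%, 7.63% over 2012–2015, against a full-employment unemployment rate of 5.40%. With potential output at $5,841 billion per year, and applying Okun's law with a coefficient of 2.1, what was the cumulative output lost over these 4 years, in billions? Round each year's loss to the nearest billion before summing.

$1,565 billion

Year 2012: gap = -2.1 × (9.45 - 5.4) = -8.505%, loss ≈ 5841 × 8.505/100 ≈ 497.
Year 2013: gap = -2.1 × (10.07 - 5.4) = -9.807%, loss ≈ 5841 × 9.807/100 ≈ 573.
Year 2014: gap = -2.1 × (7.2 - 5.4) = -3.78%, loss ≈ 5841 × 3.78/100 ≈ 221.
Year 2015: gap = -2.1 × (7.63 - 5.4) = -4.683%, loss ≈ 5841 × 4.683/100 ≈ 274.
Total lost output = 497 + 573 + 221 + 274 = 1565 billion.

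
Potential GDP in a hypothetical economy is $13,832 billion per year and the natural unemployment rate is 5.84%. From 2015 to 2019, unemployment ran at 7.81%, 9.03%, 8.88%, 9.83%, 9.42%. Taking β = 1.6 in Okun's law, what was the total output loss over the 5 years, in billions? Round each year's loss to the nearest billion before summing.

Year 2015: gap = -1.6 × (7.81 - 5.84) = -3.152%, loss ≈ 13832 × 3.152/100 ≈ 436.
Year 2016: gap = -1.6 × (9.03 - 5.84) = -5.104%, loss ≈ 13832 × 5.104/100 ≈ 706.
Year 2017: gap = -1.6 × (8.88 - 5.84) = -4.864%, loss ≈ 13832 × 4.864/100 ≈ 673.
Year 2018: gap = -1.6 × (9.83 - 5.84) = -6.384%, loss ≈ 13832 × 6.384/100 ≈ 883.
Year 2019: gap = -1.6 × (9.42 - 5.84) = -5.728%, loss ≈ 13832 × 5.728/100 ≈ 792.
Total lost output = 436 + 706 + 673 + 883 + 792 = 3490 billion.

$3,490 billion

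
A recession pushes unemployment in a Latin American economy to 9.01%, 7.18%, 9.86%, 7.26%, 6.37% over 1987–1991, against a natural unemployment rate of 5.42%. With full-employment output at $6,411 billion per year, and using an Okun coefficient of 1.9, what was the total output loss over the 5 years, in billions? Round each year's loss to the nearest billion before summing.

$1,532 billion

Year 1987: gap = -1.9 × (9.01 - 5.42) = -6.821%, loss ≈ 6411 × 6.821/100 ≈ 437.
Year 1988: gap = -1.9 × (7.18 - 5.42) = -3.344%, loss ≈ 6411 × 3.344/100 ≈ 214.
Year 1989: gap = -1.9 × (9.86 - 5.42) = -8.436%, loss ≈ 6411 × 8.436/100 ≈ 541.
Year 1990: gap = -1.9 × (7.26 - 5.42) = -3.496%, loss ≈ 6411 × 3.496/100 ≈ 224.
Year 1991: gap = -1.9 × (6.37 - 5.42) = -1.805%, loss ≈ 6411 × 1.805/100 ≈ 116.
Total lost output = 437 + 214 + 541 + 224 + 116 = 1532 billion.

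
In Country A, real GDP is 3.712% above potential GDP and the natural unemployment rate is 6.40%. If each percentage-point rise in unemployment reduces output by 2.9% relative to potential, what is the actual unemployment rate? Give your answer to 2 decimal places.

5.12%

From Okun's law, u - u* = -(output gap)/β = -(3.712)/2.9 = -1.28 points.
So u = 6.4 - 1.28 = 5.12%.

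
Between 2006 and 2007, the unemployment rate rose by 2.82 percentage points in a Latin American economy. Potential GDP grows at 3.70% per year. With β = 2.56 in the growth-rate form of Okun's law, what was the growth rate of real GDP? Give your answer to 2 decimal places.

Growth-rate Okun's law: g_Y = g_Y* - β × Δu.
g_Y = 3.70 - 2.56 × (2.82) = 3.7 - 7.2192 = -3.5192%, i.e. -3.52% to 2 d.p.

-3.52%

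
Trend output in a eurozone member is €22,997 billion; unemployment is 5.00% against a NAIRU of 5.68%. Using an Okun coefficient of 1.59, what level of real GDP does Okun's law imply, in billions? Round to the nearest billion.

Unemployment gap = 5 - 5.68 = -0.68 points, so the output gap is -1.59 × (-0.68) = 1.0812%.
Actual GDP = 22997 × (1 + 1.0812/100) = 22997 × 1.010812 ≈ 23246 billion.

€23,246 billion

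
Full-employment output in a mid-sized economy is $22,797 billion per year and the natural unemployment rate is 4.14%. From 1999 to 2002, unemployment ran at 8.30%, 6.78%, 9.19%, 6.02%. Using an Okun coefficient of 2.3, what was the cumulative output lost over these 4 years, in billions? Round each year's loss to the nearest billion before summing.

Year 1999: gap = -2.3 × (8.3 - 4.14) = -9.568%, loss ≈ 22797 × 9.568/100 ≈ 2181.
Year 2000: gap = -2.3 × (6.78 - 4.14) = -6.072%, loss ≈ 22797 × 6.072/100 ≈ 1384.
Year 2001: gap = -2.3 × (9.19 - 4.14) = -11.615%, loss ≈ 22797 × 11.615/100 ≈ 2648.
Year 2002: gap = -2.3 × (6.02 - 4.14) = -4.324%, loss ≈ 22797 × 4.324/100 ≈ 986.
Total lost output = 2181 + 1384 + 2648 + 986 = 7199 billion.

$7,199 billion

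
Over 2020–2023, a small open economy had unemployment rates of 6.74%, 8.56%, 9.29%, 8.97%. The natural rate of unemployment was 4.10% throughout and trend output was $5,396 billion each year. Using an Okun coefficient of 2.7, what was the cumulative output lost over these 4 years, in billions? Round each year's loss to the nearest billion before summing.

$2,501 billion

Year 2020: gap = -2.7 × (6.74 - 4.1) = -7.128%, loss ≈ 5396 × 7.128/100 ≈ 385.
Year 2021: gap = -2.7 × (8.56 - 4.1) = -12.042%, loss ≈ 5396 × 12.042/100 ≈ 650.
Year 2022: gap = -2.7 × (9.29 - 4.1) = -14.013%, loss ≈ 5396 × 14.013/100 ≈ 756.
Year 2023: gap = -2.7 × (8.97 - 4.1) = -13.149%, loss ≈ 5396 × 13.149/100 ≈ 710.
Total lost output = 385 + 650 + 756 + 710 = 2501 billion.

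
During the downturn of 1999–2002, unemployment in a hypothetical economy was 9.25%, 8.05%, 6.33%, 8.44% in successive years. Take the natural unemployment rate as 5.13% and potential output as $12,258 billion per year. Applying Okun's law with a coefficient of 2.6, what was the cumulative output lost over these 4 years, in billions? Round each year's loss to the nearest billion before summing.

Year 1999: gap = -2.6 × (9.25 - 5.13) = -10.712%, loss ≈ 12258 × 10.712/100 ≈ 1313.
Year 2000: gap = -2.6 × (8.05 - 5.13) = -7.592%, loss ≈ 12258 × 7.592/100 ≈ 931.
Year 2001: gap = -2.6 × (6.33 - 5.13) = -3.12%, loss ≈ 12258 × 3.12/100 ≈ 382.
Year 2002: gap = -2.6 × (8.44 - 5.13) = -8.606%, loss ≈ 12258 × 8.606/100 ≈ 1055.
Total lost output = 1313 + 931 + 382 + 1055 = 3681 billion.

$3,681 billion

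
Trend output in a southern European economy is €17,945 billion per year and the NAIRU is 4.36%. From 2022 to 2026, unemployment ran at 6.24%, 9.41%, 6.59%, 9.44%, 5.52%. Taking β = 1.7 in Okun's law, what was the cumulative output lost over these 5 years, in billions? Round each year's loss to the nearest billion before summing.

€4,699 billion

Year 2022: gap = -1.7 × (6.24 - 4.36) = -3.196%, loss ≈ 17945 × 3.196/100 ≈ 574.
Year 2023: gap = -1.7 × (9.41 - 4.36) = -8.585%, loss ≈ 17945 × 8.585/100 ≈ 1541.
Year 2024: gap = -1.7 × (6.59 - 4.36) = -3.791%, loss ≈ 17945 × 3.791/100 ≈ 680.
Year 2025: gap = -1.7 × (9.44 - 4.36) = -8.636%, loss ≈ 17945 × 8.636/100 ≈ 1550.
Year 2026: gap = -1.7 × (5.52 - 4.36) = -1.972%, loss ≈ 17945 × 1.972/100 ≈ 354.
Total lost output = 574 + 1541 + 680 + 1550 + 354 = 4699 billion.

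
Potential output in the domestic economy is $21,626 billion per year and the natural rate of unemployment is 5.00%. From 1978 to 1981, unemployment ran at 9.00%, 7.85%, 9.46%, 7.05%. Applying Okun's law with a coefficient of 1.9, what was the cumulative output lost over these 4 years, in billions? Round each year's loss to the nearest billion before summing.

$5,490 billion

Year 1978: gap = -1.9 × (9 - 5) = -7.6%, loss ≈ 21626 × 7.6/100 ≈ 1644.
Year 1979: gap = -1.9 × (7.85 - 5) = -5.415%, loss ≈ 21626 × 5.415/100 ≈ 1171.
Year 1980: gap = -1.9 × (9.46 - 5) = -8.474%, loss ≈ 21626 × 8.474/100 ≈ 1833.
Year 1981: gap = -1.9 × (7.05 - 5) = -3.895%, loss ≈ 21626 × 3.895/100 ≈ 842.
Total lost output = 1644 + 1171 + 1833 + 842 = 5490 billion.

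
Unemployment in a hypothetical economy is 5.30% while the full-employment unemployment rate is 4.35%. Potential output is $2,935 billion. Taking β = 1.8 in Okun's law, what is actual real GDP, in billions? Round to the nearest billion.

Unemployment gap = 5.3 - 4.35 = 0.95 points, so the output gap is -1.8 × 0.95 = -1.71%.
Actual GDP = 2935 × (1 - 1.71/100) = 2935 × 0.9829 ≈ 2885 billion.

$2,885 billion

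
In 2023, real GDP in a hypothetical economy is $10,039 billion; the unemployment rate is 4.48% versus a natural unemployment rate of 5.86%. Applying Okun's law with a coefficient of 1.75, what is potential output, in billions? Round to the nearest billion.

$9,802 billion

Unemployment gap = 4.48 - 5.86 = -1.38 points, so output gap = -1.75 × (-1.38) = 2.415%.
Since Y = Y* × (1 + gap/100), Y* = 10039/1.02415 ≈ 9802 billion.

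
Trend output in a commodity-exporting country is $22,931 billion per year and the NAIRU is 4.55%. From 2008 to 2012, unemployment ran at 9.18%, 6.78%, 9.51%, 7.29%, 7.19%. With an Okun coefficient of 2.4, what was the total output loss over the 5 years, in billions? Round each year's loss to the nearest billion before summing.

$9,466 billion

Year 2008: gap = -2.4 × (9.18 - 4.55) = -11.112%, loss ≈ 22931 × 11.112/100 ≈ 2548.
Year 2009: gap = -2.4 × (6.78 - 4.55) = -5.352%, loss ≈ 22931 × 5.352/100 ≈ 1227.
Year 2010: gap = -2.4 × (9.51 - 4.55) = -11.904%, loss ≈ 22931 × 11.904/100 ≈ 2730.
Year 2011: gap = -2.4 × (7.29 - 4.55) = -6.576%, loss ≈ 22931 × 6.576/100 ≈ 1508.
Year 2012: gap = -2.4 × (7.19 - 4.55) = -6.336%, loss ≈ 22931 × 6.336/100 ≈ 1453.
Total lost output = 2548 + 1227 + 2730 + 1508 + 1453 = 9466 billion.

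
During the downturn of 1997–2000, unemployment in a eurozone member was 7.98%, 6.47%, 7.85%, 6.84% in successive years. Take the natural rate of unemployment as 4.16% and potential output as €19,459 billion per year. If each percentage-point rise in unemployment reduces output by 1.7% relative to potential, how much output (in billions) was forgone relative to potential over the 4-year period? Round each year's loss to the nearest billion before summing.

€4,136 billion

Year 1997: gap = -1.7 × (7.98 - 4.16) = -6.494%, loss ≈ 19459 × 6.494/100 ≈ 1264.
Year 1998: gap = -1.7 × (6.47 - 4.16) = -3.927%, loss ≈ 19459 × 3.927/100 ≈ 764.
Year 1999: gap = -1.7 × (7.85 - 4.16) = -6.273%, loss ≈ 19459 × 6.273/100 ≈ 1221.
Year 2000: gap = -1.7 × (6.84 - 4.16) = -4.556%, loss ≈ 19459 × 4.556/100 ≈ 887.
Total lost output = 1264 + 764 + 1221 + 887 = 4136 billion.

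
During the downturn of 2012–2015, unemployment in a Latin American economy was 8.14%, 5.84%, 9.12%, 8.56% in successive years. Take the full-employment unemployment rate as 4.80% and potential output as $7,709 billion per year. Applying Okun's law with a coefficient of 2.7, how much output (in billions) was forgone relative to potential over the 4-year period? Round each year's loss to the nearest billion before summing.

Year 2012: gap = -2.7 × (8.14 - 4.8) = -9.018%, loss ≈ 7709 × 9.018/100 ≈ 695.
Year 2013: gap = -2.7 × (5.84 - 4.8) = -2.808%, loss ≈ 7709 × 2.808/100 ≈ 216.
Year 2014: gap = -2.7 × (9.12 - 4.8) = -11.664%, loss ≈ 7709 × 11.664/100 ≈ 899.
Year 2015: gap = -2.7 × (8.56 - 4.8) = -10.152%, loss ≈ 7709 × 10.152/100 ≈ 783.
Total lost output = 695 + 216 + 899 + 783 = 2593 billion.

$2,593 billion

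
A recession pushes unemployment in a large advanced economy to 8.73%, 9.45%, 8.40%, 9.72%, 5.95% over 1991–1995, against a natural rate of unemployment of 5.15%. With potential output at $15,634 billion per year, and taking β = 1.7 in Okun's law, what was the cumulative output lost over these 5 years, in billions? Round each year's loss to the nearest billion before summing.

Year 1991: gap = -1.7 × (8.73 - 5.15) = -6.086%, loss ≈ 15634 × 6.086/100 ≈ 951.
Year 1992: gap = -1.7 × (9.45 - 5.15) = -7.31%, loss ≈ 15634 × 7.31/100 ≈ 1143.
Year 1993: gap = -1.7 × (8.4 - 5.15) = -5.525%, loss ≈ 15634 × 5.525/100 ≈ 864.
Year 1994: gap = -1.7 × (9.72 - 5.15) = -7.769%, loss ≈ 15634 × 7.769/100 ≈ 1215.
Year 1995: gap = -1.7 × (5.95 - 5.15) = -1.36%, loss ≈ 15634 × 1.36/100 ≈ 213.
Total lost output = 951 + 1143 + 864 + 1215 + 213 = 4386 billion.

$4,386 billion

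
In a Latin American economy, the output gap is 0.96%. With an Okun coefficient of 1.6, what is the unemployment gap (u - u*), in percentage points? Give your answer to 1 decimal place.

Okun's law: output gap = -β × (u - u*), so u - u* = -(output gap)/β.
u - u* = -(0.96)/1.6 = -0.6 percentage points.

-0.6 percentage points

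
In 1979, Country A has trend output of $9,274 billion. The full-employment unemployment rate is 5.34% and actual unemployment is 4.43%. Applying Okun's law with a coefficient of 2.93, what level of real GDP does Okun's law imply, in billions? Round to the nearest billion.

$9,521 billion

Unemployment gap = 4.43 - 5.34 = -0.91 points, so the output gap is -2.93 × (-0.91) = 2.6663%.
Actual GDP = 9274 × (1 + 2.6663/100) = 9274 × 1.026663 ≈ 9521 billion.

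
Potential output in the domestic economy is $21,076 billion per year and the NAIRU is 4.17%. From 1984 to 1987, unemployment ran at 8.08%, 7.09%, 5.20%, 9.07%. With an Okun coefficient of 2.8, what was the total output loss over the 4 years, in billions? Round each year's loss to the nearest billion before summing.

$7,530 billion

Year 1984: gap = -2.8 × (8.08 - 4.17) = -10.948%, loss ≈ 21076 × 10.948/100 ≈ 2307.
Year 1985: gap = -2.8 × (7.09 - 4.17) = -8.176%, loss ≈ 21076 × 8.176/100 ≈ 1723.
Year 1986: gap = -2.8 × (5.2 - 4.17) = -2.884%, loss ≈ 21076 × 2.884/100 ≈ 608.
Year 1987: gap = -2.8 × (9.07 - 4.17) = -13.72%, loss ≈ 21076 × 13.72/100 ≈ 2892.
Total lost output = 2307 + 1723 + 608 + 2892 = 7530 billion.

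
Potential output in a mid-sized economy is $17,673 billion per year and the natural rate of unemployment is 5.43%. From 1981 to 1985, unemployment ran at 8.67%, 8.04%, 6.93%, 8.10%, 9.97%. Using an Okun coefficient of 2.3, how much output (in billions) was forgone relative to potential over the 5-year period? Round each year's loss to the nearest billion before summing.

Year 1981: gap = -2.3 × (8.67 - 5.43) = -7.452%, loss ≈ 17673 × 7.452/100 ≈ 1317.
Year 1982: gap = -2.3 × (8.04 - 5.43) = -6.003%, loss ≈ 17673 × 6.003/100 ≈ 1061.
Year 1983: gap = -2.3 × (6.93 - 5.43) = -3.45%, loss ≈ 17673 × 3.45/100 ≈ 610.
Year 1984: gap = -2.3 × (8.1 - 5.43) = -6.141%, loss ≈ 17673 × 6.141/100 ≈ 1085.
Year 1985: gap = -2.3 × (9.97 - 5.43) = -10.442%, loss ≈ 17673 × 10.442/100 ≈ 1845.
Total lost output = 1317 + 1061 + 610 + 1085 + 1845 = 5918 billion.

$5,918 billion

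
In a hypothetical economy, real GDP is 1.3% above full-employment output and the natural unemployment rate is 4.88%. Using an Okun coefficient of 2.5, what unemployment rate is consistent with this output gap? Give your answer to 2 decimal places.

4.36%

From Okun's law, u - u* = -(output gap)/β = -(1.3)/2.5 = -0.52 points.
So u = 4.88 - 0.52 = 4.36%.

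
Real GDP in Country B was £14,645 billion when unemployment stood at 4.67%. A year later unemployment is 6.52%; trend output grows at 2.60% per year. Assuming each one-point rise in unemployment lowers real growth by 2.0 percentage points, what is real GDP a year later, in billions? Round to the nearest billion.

Δu = 6.52 - 4.67 = 1.85 points.
Okun's law (growth form): g_Y = g_Y* - β × Δu = 2.60 - 2.0 × (1.85) = 2.6 - 3.7 = -1.1%.
Real GDP in the next year = 14645 × (1 - 1.1/100) = 14645 × 0.989 ≈ 14484 billion.

£14,484 billion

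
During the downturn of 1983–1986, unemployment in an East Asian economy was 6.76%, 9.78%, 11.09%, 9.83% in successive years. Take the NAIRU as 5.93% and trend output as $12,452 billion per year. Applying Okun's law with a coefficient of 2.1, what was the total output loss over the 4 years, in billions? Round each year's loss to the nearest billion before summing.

Year 1983: gap = -2.1 × (6.76 - 5.93) = -1.743%, loss ≈ 12452 × 1.743/100 ≈ 217.
Year 1984: gap = -2.1 × (9.78 - 5.93) = -8.085%, loss ≈ 12452 × 8.085/100 ≈ 1007.
Year 1985: gap = -2.1 × (11.09 - 5.93) = -10.836%, loss ≈ 12452 × 10.836/100 ≈ 1349.
Year 1986: gap = -2.1 × (9.83 - 5.93) = -8.19%, loss ≈ 12452 × 8.19/100 ≈ 1020.
Total lost output = 217 + 1007 + 1349 + 1020 = 3593 billion.

$3,593 billion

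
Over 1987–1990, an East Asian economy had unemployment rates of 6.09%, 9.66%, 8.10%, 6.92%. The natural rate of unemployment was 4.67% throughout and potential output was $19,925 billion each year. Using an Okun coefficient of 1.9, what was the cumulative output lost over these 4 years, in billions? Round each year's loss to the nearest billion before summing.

$4,578 billion

Year 1987: gap = -1.9 × (6.09 - 4.67) = -2.698%, loss ≈ 19925 × 2.698/100 ≈ 538.
Year 1988: gap = -1.9 × (9.66 - 4.67) = -9.481%, loss ≈ 19925 × 9.481/100 ≈ 1889.
Year 1989: gap = -1.9 × (8.1 - 4.67) = -6.517%, loss ≈ 19925 × 6.517/100 ≈ 1299.
Year 1990: gap = -1.9 × (6.92 - 4.67) = -4.275%, loss ≈ 19925 × 4.275/100 ≈ 852.
Total lost output = 538 + 1889 + 1299 + 852 = 4578 billion.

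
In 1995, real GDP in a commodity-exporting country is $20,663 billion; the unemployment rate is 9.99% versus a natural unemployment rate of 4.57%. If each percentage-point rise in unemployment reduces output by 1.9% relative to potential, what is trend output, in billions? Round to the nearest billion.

Unemployment gap = 9.99 - 4.57 = 5.42 points, so output gap = -1.9 × 5.42 = -10.298%.
Since Y = Y* × (1 + gap/100), Y* = 20663/0.89702 ≈ 23035 billion.

$23,035 billion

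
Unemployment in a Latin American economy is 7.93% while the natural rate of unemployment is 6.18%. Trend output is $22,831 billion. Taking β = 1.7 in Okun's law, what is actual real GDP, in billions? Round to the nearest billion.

Unemployment gap = 7.93 - 6.18 = 1.75 points, so the output gap is -1.7 × 1.75 = -2.975%.
Actual GDP = 22831 × (1 - 2.975/100) = 22831 × 0.97025 ≈ 22152 billion.

$22,152 billion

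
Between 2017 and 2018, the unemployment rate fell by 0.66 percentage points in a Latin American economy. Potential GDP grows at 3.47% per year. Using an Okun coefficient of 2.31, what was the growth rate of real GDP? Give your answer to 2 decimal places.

4.99%

Growth-rate Okun's law: g_Y = g_Y* - β × Δu.
g_Y = 3.47 - 2.31 × (-0.66) = 3.47 + 1.5246 = 4.9946%, i.e. 4.99% to 2 d.p.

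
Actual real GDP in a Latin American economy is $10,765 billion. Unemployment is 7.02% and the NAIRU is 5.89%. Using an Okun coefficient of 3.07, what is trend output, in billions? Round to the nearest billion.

$11,152 billion

Unemployment gap = 7.02 - 5.89 = 1.13 points, so output gap = -3.07 × 1.13 = -3.4691%.
Since Y = Y* × (1 + gap/100), Y* = 10765/0.965309 ≈ 11152 billion.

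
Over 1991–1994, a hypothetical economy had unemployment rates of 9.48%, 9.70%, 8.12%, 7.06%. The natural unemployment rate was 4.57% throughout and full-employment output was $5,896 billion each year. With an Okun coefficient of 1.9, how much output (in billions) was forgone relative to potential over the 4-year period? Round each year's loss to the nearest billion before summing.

Year 1991: gap = -1.9 × (9.48 - 4.57) = -9.329%, loss ≈ 5896 × 9.329/100 ≈ 550.
Year 1992: gap = -1.9 × (9.7 - 4.57) = -9.747%, loss ≈ 5896 × 9.747/100 ≈ 575.
Year 1993: gap = -1.9 × (8.12 - 4.57) = -6.745%, loss ≈ 5896 × 6.745/100 ≈ 398.
Year 1994: gap = -1.9 × (7.06 - 4.57) = -4.731%, loss ≈ 5896 × 4.731/100 ≈ 279.
Total lost output = 550 + 575 + 398 + 279 = 1802 billion.

$1,802 billion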